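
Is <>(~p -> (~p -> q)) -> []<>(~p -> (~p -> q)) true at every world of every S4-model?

No, not valid

Tableau for the negation ~(<>(~p -> (~p -> q)) -> []<>(~p -> (~p -> q))):
1. ~(<>(~p -> (~p -> q)) -> []<>(~p -> (~p -> q))), w0
2. <>(~p -> (~p -> q)), w0   [~->-rule on 1]
3. ~[]<>(~p -> (~p -> q)), w0   [~->-rule on 1]
4. ~p -> (~p -> q), w1   [<>-rule on 2: fresh world w1, w0Rw1]
5. ~p -> q, w1   [->-rule on 4 (branches; this branch)]
6. q, w1   [->-rule on 5 (branches; this branch)]
7. ~<>(~p -> (~p -> q)), w2   [~[]-rule on 3: fresh world w2, w0Rw2]
8. ~(~p -> (~p -> q)), w2   [~<>-rule on 7 via w2Rw2]
9. ~p, w2   [~->-rule on 8]
10. ~(~p -> q), w2   [~->-rule on 8]
11. ~q, w2   [~->-rule on 10]
Accessibility: w0Rw0, w0Rw1, w0Rw2, w1Rw1, w2Rw2
The negation has an open branch (countermodel exists).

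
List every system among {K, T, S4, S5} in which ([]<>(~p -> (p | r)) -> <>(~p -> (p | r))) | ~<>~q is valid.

T, S4, S5

T-tableau for the negation ~(([]<>(~p -> (p | r)) -> <>(~p -> (p | r))) | ~<>~q):
1. ~(([]<>(~p -> (p | r)) -> <>(~p -> (p | r))) | ~<>~q), u
2. ~([]<>(~p -> (p | r)) -> <>(~p -> (p | r))), u
3. <>~q, u
4. []<>(~p -> (p | r)), u
5. ~<>(~p -> (p | r)), u
6. <>(~p -> (p | r)), u
7. ~(~p -> (p | r)), u
8. ~p, u
9. ~(p | r), u
10. ~r, u
11. ~q, v
12. <>(~p -> (p | r)), v
13. ~(~p -> (p | r)), v
14. ~p, v
15. ~(p | r), v
16. ~r, v
17. ~p -> (p | r), w
18. <>(~p -> (p | r)), w
19. ~(~p -> (p | r)), w
20. ~p, w
21. ~(p | r), w
22. ~r, w
23. p | r, w
24. r, w
Accessibility: uRu, uRv, uRw, vRv, wRw
Branch closes: r and ~r both at w.
Every branch closes (one shown): valid in T, hence also in S4, S5 (every theorem of T is a theorem of S4 and S5).
K-tableau for the negation ~(([]<>(~p -> (p | r)) -> <>(~p -> (p | r))) | ~<>~q):
1. ~(([]<>(~p -> (p | r)) -> <>(~p -> (p | r))) | ~<>~q), u
2. ~([]<>(~p -> (p | r)) -> <>(~p -> (p | r))), u
3. <>~q, u
4. []<>(~p -> (p | r)), u
5. ~<>(~p -> (p | r)), u
6. ~q, v
7. <>(~p -> (p | r)), v
8. ~(~p -> (p | r)), v
9. ~p, v
10. ~(p | r), v
11. ~r, v
12. ~p -> (p | r), w
13. p | r, w
14. r, w
Accessibility: uRv, vRw
Complete open branch: countermodel on a K-frame, so not valid in K.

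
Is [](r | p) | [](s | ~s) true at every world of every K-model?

Valid

Tableau for the negation ~([](r | p) | [](s | ~s)):
1. ~([](r | p) | [](s | ~s)), w0
2. ~[](r | p), w0   [~|-rule on 1]
3. ~[](s | ~s), w0   [~|-rule on 1]
4. ~(r | p), w1   [~[]-rule on 2: fresh world w1, w0Rw1]
5. ~r, w1   [~|-rule on 4]
6. ~p, w1   [~|-rule on 4]
7. ~(s | ~s), w2   [~[]-rule on 3: fresh world w2, w0Rw2]
8. ~s, w2   [~|-rule on 7]
9. s, w2   [~|-rule on 7]
Accessibility: w0Rw1, w0Rw2
Branch closes: s and ~s both at w2.
All branches of the negation close; one closing branch shown above.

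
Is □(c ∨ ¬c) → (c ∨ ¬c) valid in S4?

Yes, valid

Tableau for the negation ¬(□(c ∨ ¬c) → (c ∨ ¬c)):
1. ¬(□(c ∨ ¬c) → (c ∨ ¬c)), 0
2. □(c ∨ ¬c), 0   [¬→-rule on 1]
3. ¬(c ∨ ¬c), 0   [¬→-rule on 1]
4. ¬c, 0   [¬∨-rule on 3]
5. c, 0   [¬∨-rule on 3]
Accessibility: 0R0
Branch closes: c and ¬c both at 0.
Every branch of the negation's tableau closes; the branch above is one of them.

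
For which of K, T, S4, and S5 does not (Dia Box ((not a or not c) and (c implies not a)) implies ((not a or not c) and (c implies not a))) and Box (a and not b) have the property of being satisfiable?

K, T, S4

S5-tableau for the formula:
1. not (Dia Box ((not a or not c) and (c implies not a)) implies ((not a or not c) and (c implies not a))) and Box (a and not b), w0
2. not (Dia Box ((not a or not c) and (c implies not a)) implies ((not a or not c) and (c implies not a))), w0   [and-rule on 1]
3. Box (a and not b), w0   [and-rule on 1]
4. Dia Box ((not a or not c) and (c implies not a)), w0   [neg-implies-rule on 2]
5. not ((not a or not c) and (c implies not a)), w0   [neg-implies-rule on 2]
6. a and not b, w0   [Box-rule on 3 via w0Rw0]
7. a, w0   [and-rule on 6]
8. not b, w0   [and-rule on 6]
9. not (c implies not a), w0   [neg-and-rule on 5 (branches; this branch)]
10. c, w0   [neg-implies-rule on 9]
11. Box ((not a or not c) and (c implies not a)), w1   [Dia-rule on 4: fresh world w1, w0Rw1]
12. a and not b, w1   [Box-rule on 3 via w0Rw1]
13. a, w1   [and-rule on 12]
14. not b, w1   [and-rule on 12]
15. (not a or not c) and (c implies not a), w0   [Box-rule on 11 via w1Rw0]
16. not a or not c, w0   [and-rule on 15]
17. c implies not a, w0   [and-rule on 15]
18. (not a or not c) and (c implies not a), w1   [Box-rule on 11 via w1Rw1]
19. not a or not c, w1   [and-rule on 18]
20. c implies not a, w1   [and-rule on 18]
21. not c, w0   [or-rule on 16 (branches; this branch)]
Accessibility: w0Rw0, w0Rw1, w1Rw0, w1Rw1
Branch closes: c and not c both at w0.
Every branch closes (one shown): unsatisfiable in S5.
S4-tableau for the formula:
1. not (Dia Box ((not a or not c) and (c implies not a)) implies ((not a or not c) and (c implies not a))) and Box (a and not b), w0
2. not (Dia Box ((not a or not c) and (c implies not a)) implies ((not a or not c) and (c implies not a))), w0   [and-rule on 1]
3. Box (a and not b), w0   [and-rule on 1]
4. Dia Box ((not a or not c) and (c implies not a)), w0   [neg-implies-rule on 2]
5. not ((not a or not c) and (c implies not a)), w0   [neg-implies-rule on 2]
6. a and not b, w0   [Box-rule on 3 via w0Rw0]
7. a, w0   [and-rule on 6]
8. not b, w0   [and-rule on 6]
9. not (c implies not a), w0   [neg-and-rule on 5 (branches; this branch)]
10. c, w0   [neg-implies-rule on 9]
11. Box ((not a or not c) and (c implies not a)), w1   [Dia-rule on 4: fresh world w1, w0Rw1]
12. a and not b, w1   [Box-rule on 3 via w0Rw1]
13. a, w1   [and-rule on 12]
14. not b, w1   [and-rule on 12]
15. (not a or not c) and (c implies not a), w1   [Box-rule on 11 via w1Rw1]
16. not a or not c, w1   [and-rule on 15]
17. c implies not a, w1   [and-rule on 15]
18. not c, w1   [or-rule on 16 (branches; this branch)]
Accessibility: w0Rw0, w0Rw1, w1Rw1
Complete open branch: satisfiable in S4, hence also in K, T (this S4-model is also a K-model and a T-model).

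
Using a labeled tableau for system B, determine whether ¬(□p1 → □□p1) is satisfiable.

Yes, satisfiable

1. ¬(□p1 → □□p1), u
2. □p1, u
3. ¬□□p1, u
4. p1, u
5. ¬□p1, v
6. p1, v
7. ¬p1, w
Accessibility: uRu, uRv, vRu, vRv, vRw, wRv, wRw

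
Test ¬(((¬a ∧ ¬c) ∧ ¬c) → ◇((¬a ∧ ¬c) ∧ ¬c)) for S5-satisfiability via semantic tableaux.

1. ¬(((¬a ∧ ¬c) ∧ ¬c) → ◇((¬a ∧ ¬c) ∧ ¬c)), w0
2. (¬a ∧ ¬c) ∧ ¬c, w0
3. ¬◇((¬a ∧ ¬c) ∧ ¬c), w0
4. ¬a ∧ ¬c, w0
5. ¬c, w0
6. ¬a, w0
7. ¬((¬a ∧ ¬c) ∧ ¬c), w0
8. ¬(¬a ∧ ¬c), w0
9. c, w0
Accessibility: w0Rw0
Branch closes: c and ¬c both at w0.
(One branch shown.) All branches close.

No, unsatisfiable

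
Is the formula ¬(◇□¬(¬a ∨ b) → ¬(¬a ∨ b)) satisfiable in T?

Yes, satisfiable

1. ¬(◇□¬(¬a ∨ b) → ¬(¬a ∨ b)), 0
2. ◇□¬(¬a ∨ b), 0
3. ¬a ∨ b, 0
4. b, 0
5. □¬(¬a ∨ b), 1
6. ¬(¬a ∨ b), 1
7. a, 1
8. ¬b, 1
Accessibility: 0R0, 0R1, 1R1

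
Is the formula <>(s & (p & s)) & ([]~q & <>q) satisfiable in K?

Unsatisfiable

1. <>(s & (p & s)) & ([]~q & <>q), u
2. <>(s & (p & s)), u
3. []~q & <>q, u
4. []~q, u
5. <>q, u
6. s & (p & s), v
7. s, v
8. p & s, v
9. p, v
10. ~q, v
11. q, w
12. ~q, w
Accessibility: uRv, uRw
Branch closes: q and ~q both at w.
Every branch closes; the branch above is one of them.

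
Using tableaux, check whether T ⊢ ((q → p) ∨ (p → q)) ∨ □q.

Tableau for the negation ¬(((q → p) ∨ (p → q)) ∨ □q):
1. ¬(((q → p) ∨ (p → q)) ∨ □q), w0
2. ¬((q → p) ∨ (p → q)), w0
3. ¬□q, w0
4. ¬(q → p), w0
5. ¬(p → q), w0
6. q, w0
7. ¬p, w0
8. p, w0
9. ¬q, w0
Accessibility: w0Rw0
Branch closes: p and ¬p both at w0.
All branches of the negation close; one closing branch shown above.

Valid in T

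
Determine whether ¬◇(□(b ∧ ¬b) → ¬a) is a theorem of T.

Tableau for the negation ◇(□(b ∧ ¬b) → ¬a):
1. ◇(□(b ∧ ¬b) → ¬a), w0
2. □(b ∧ ¬b) → ¬a, w1   [◇-rule on 1: fresh world w1, w0Rw1]
3. ¬a, w1   [→-rule on 2 (branches; this branch)]
Accessibility: w0Rw0, w0Rw1, w1Rw1
The negation has an open branch (countermodel exists).

No, not valid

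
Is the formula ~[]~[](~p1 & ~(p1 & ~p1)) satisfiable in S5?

1. ~[]~[](~p1 & ~(p1 & ~p1)), w0
2. [](~p1 & ~(p1 & ~p1)), w1   [~[]-rule on 1: fresh world w1, w0Rw1]
3. ~p1 & ~(p1 & ~p1), w0   [[]-rule on 2 via w1Rw0]
4. ~p1, w0   [&-rule on 3]
5. ~(p1 & ~p1), w0   [&-rule on 3]
6. ~p1 & ~(p1 & ~p1), w1   [[]-rule on 2 via w1Rw1]
7. ~p1, w1   [&-rule on 6]
8. ~(p1 & ~p1), w1   [&-rule on 6]
Accessibility: w0Rw0, w0Rw1, w1Rw0, w1Rw1

Satisfiable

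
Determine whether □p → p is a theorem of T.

Valid

Tableau for the negation ¬(□p → p):
1. ¬(□p → p), 0
2. □p, 0   [¬→-rule on 1]
3. ¬p, 0   [¬→-rule on 1]
4. p, 0   [□-rule on 2 via 0R0]
Accessibility: 0R0
Branch closes: p and ¬p both at 0.
All branches of the negation close; one closing branch shown above.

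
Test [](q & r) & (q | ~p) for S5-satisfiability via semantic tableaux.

Satisfiable

1. [](q & r) & (q | ~p), 0
2. [](q & r), 0
3. q | ~p, 0
4. q & r, 0
5. q, 0
6. r, 0
7. ~p, 0
Accessibility: 0R0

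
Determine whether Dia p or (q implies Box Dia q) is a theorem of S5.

Tableau for the negation not (Dia p or (q implies Box Dia q)):
1. not (Dia p or (q implies Box Dia q)), 0
2. not Dia p, 0
3. not (q implies Box Dia q), 0
4. q, 0
5. not Box Dia q, 0
6. not p, 0
7. not Dia q, 1
8. not p, 1
9. not q, 0
Accessibility: 0R0, 0R1, 1R0, 1R1
Branch closes: q and not q both at 0.
Every branch of the negation's tableau closes; the branch above is one of them.

Valid in S5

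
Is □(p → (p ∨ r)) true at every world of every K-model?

Tableau for the negation ¬□(p → (p ∨ r)):
1. ¬□(p → (p ∨ r)), w0
2. ¬(p → (p ∨ r)), w1
3. p, w1
4. ¬(p ∨ r), w1
5. ¬p, w1
6. ¬r, w1
Accessibility: w0Rw1
Branch closes: p and ¬p both at w1.
Every branch of the negation's tableau closes; the branch above is one of them.

Valid in K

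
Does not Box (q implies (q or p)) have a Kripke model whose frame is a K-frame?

1. not Box (q implies (q or p)), w0
2. not (q implies (q or p)), w1   [neg-Box-rule on 1: fresh world w1, w0Rw1]
3. q, w1   [neg-implies-rule on 2]
4. not (q or p), w1   [neg-implies-rule on 2]
5. not q, w1   [neg-or-rule on 4]
6. not p, w1   [neg-or-rule on 4]
Accessibility: w0Rw1
Branch closes: q and not q both at w1.
All branches of the tableau close; one closing branch shown above.

Unsatisfiable (every branch closes)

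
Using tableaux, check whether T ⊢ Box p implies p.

Valid

Tableau for the negation not (Box p implies p):
1. not (Box p implies p), 0
2. Box p, 0   [neg-implies-rule on 1]
3. not p, 0   [neg-implies-rule on 1]
4. p, 0   [Box-rule on 2 via 0R0]
Accessibility: 0R0
Branch closes: p and not p both at 0.
Every branch of the negation's tableau closes; the branch above is one of them.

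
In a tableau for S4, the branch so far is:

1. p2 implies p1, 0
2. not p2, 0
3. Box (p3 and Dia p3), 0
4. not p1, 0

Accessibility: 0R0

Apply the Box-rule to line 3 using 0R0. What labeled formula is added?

p3 and Dia p3, 0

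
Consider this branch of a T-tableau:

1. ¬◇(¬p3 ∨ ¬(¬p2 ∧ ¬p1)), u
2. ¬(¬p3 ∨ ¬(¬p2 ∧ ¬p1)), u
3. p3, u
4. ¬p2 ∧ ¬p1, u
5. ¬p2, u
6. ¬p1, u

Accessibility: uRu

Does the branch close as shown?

Open

No world carries both an atom and its negation.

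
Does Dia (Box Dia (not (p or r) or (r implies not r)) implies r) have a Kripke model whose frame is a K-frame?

1. Dia (Box Dia (not (p or r) or (r implies not r)) implies r), 0
2. Box Dia (not (p or r) or (r implies not r)) implies r, 1
3. r, 1
Accessibility: 0R1

Satisfiable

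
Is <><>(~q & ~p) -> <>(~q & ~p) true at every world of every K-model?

Invalid (countermodel exists)

Tableau for the negation ~(<><>(~q & ~p) -> <>(~q & ~p)):
1. ~(<><>(~q & ~p) -> <>(~q & ~p)), w0
2. <><>(~q & ~p), w0
3. ~<>(~q & ~p), w0
4. <>(~q & ~p), w1
5. ~(~q & ~p), w1
6. p, w1
7. ~q & ~p, w2
8. ~q, w2
9. ~p, w2
Accessibility: w0Rw1, w1Rw2
The negation has an open branch (countermodel exists).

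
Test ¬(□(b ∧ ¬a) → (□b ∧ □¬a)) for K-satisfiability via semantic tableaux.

No, unsatisfiable

1. ¬(□(b ∧ ¬a) → (□b ∧ □¬a)), 0
2. □(b ∧ ¬a), 0
3. ¬(□b ∧ □¬a), 0
4. ¬□¬a, 0
5. a, 1
6. b ∧ ¬a, 1
7. b, 1
8. ¬a, 1
Accessibility: 0R1
Branch closes: a and ¬a both at 1.
All branches of the tableau close; one closing branch shown above.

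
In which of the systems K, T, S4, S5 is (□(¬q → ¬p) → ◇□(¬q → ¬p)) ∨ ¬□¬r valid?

T, S4, S5

T-tableau for the negation ¬((□(¬q → ¬p) → ◇□(¬q → ¬p)) ∨ ¬□¬r):
1. ¬((□(¬q → ¬p) → ◇□(¬q → ¬p)) ∨ ¬□¬r), w0
2. ¬(□(¬q → ¬p) → ◇□(¬q → ¬p)), w0
3. □¬r, w0
4. □(¬q → ¬p), w0
5. ¬◇□(¬q → ¬p), w0
6. ¬r, w0
7. ¬q → ¬p, w0
8. ¬□(¬q → ¬p), w0
9. ¬p, w0
10. ¬(¬q → ¬p), w1
11. ¬q, w1
12. p, w1
13. ¬r, w1
14. ¬q → ¬p, w1
15. ¬□(¬q → ¬p), w1
16. ¬p, w1
Accessibility: w0Rw0, w0Rw1, w1Rw1
Branch closes: p and ¬p both at w1.
Every branch closes (one shown): valid in T, hence also in S4, S5 (every theorem of T is a theorem of S4 and S5).
K-tableau for the negation ¬((□(¬q → ¬p) → ◇□(¬q → ¬p)) ∨ ¬□¬r):
1. ¬((□(¬q → ¬p) → ◇□(¬q → ¬p)) ∨ ¬□¬r), w0
2. ¬(□(¬q → ¬p) → ◇□(¬q → ¬p)), w0
3. □¬r, w0
4. □(¬q → ¬p), w0
5. ¬◇□(¬q → ¬p), w0
Complete open branch: countermodel on a K-frame, so not valid in K.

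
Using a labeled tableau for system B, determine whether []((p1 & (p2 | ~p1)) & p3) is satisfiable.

1. []((p1 & (p2 | ~p1)) & p3), u
2. (p1 & (p2 | ~p1)) & p3, u
3. p1 & (p2 | ~p1), u
4. p3, u
5. p1, u
6. p2 | ~p1, u
7. p2, u
Accessibility: uRu

Satisfiable (open branch found)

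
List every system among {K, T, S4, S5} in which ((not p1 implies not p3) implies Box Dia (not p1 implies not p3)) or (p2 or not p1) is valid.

S5

S5-tableau for the negation not (((not p1 implies not p3) implies Box Dia (not p1 implies not p3)) or (p2 or not p1)):
1. not (((not p1 implies not p3) implies Box Dia (not p1 implies not p3)) or (p2 or not p1)), w0
2. not ((not p1 implies not p3) implies Box Dia (not p1 implies not p3)), w0   [neg-or-rule on 1]
3. not (p2 or not p1), w0   [neg-or-rule on 1]
4. not p1 implies not p3, w0   [neg-implies-rule on 2]
5. not Box Dia (not p1 implies not p3), w0   [neg-implies-rule on 2]
6. not p2, w0   [neg-or-rule on 3]
7. p1, w0   [neg-or-rule on 3]
8. not p3, w0   [implies-rule on 4 (branches; this branch)]
9. not Dia (not p1 implies not p3), w1   [neg-Box-rule on 5: fresh world w1, w0Rw1]
10. not (not p1 implies not p3), w0   [neg-Dia-rule on 9 via w1Rw0]
11. not p1, w0   [neg-implies-rule on 10]
12. p3, w0   [neg-implies-rule on 10]
Accessibility: w0Rw0, w0Rw1, w1Rw0, w1Rw1
Branch closes: p1 and not p1 both at w0.
Every branch closes (one shown): valid in S5.
S4-tableau for the negation not (((not p1 implies not p3) implies Box Dia (not p1 implies not p3)) or (p2 or not p1)):
1. not (((not p1 implies not p3) implies Box Dia (not p1 implies not p3)) or (p2 or not p1)), w0
2. not ((not p1 implies not p3) implies Box Dia (not p1 implies not p3)), w0   [neg-or-rule on 1]
3. not (p2 or not p1), w0   [neg-or-rule on 1]
4. not p1 implies not p3, w0   [neg-implies-rule on 2]
5. not Box Dia (not p1 implies not p3), w0   [neg-implies-rule on 2]
6. not p2, w0   [neg-or-rule on 3]
7. p1, w0   [neg-or-rule on 3]
8. not p3, w0   [implies-rule on 4 (branches; this branch)]
9. not Dia (not p1 implies not p3), w1   [neg-Box-rule on 5: fresh world w1, w0Rw1]
10. not (not p1 implies not p3), w1   [neg-Dia-rule on 9 via w1Rw1]
11. not p1, w1   [neg-implies-rule on 10]
12. p3, w1   [neg-implies-rule on 10]
Accessibility: w0Rw0, w0Rw1, w1Rw1
Complete open branch: countermodel on an S4-frame, so not valid in S4, nor in K, T (the same frame is also a K-frame and a T-frame).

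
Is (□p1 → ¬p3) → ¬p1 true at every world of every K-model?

No, not valid

Tableau for the negation ¬((□p1 → ¬p3) → ¬p1):
1. ¬((□p1 → ¬p3) → ¬p1), u
2. □p1 → ¬p3, u
3. p1, u
4. ¬p3, u
The negation has an open branch (countermodel exists).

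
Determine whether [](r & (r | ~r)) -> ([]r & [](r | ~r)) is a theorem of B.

Valid in B

Tableau for the negation ~([](r & (r | ~r)) -> ([]r & [](r | ~r))):
1. ~([](r & (r | ~r)) -> ([]r & [](r | ~r))), w0
2. [](r & (r | ~r)), w0   [~->-rule on 1]
3. ~([]r & [](r | ~r)), w0   [~->-rule on 1]
4. r & (r | ~r), w0   [[]-rule on 2 via w0Rw0]
5. r, w0   [&-rule on 4]
6. r | ~r, w0   [&-rule on 4]
7. ~[]r, w0   [~&-rule on 3 (branches; this branch)]
8. ~r, w1   [~[]-rule on 7: fresh world w1, w0Rw1]
9. r & (r | ~r), w1   [[]-rule on 2 via w0Rw1]
10. r, w1   [&-rule on 9]
11. r | ~r, w1   [&-rule on 9]
Accessibility: w0Rw0, w0Rw1, w1Rw0, w1Rw1
Branch closes: r and ~r both at w1.
Every branch of the negation's tableau closes; the branch above is one of them.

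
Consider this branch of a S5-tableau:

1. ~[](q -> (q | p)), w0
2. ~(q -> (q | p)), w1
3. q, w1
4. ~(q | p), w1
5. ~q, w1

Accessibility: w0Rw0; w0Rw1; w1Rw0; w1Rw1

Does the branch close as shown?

Both q and ~q appear at w1.

Yes, closed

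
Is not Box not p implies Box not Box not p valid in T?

No, not valid

Tableau for the negation not (not Box not p implies Box not Box not p):
1. not (not Box not p implies Box not Box not p), w0
2. not Box not p, w0
3. not Box not Box not p, w0
4. p, w1
5. Box not p, w2
6. not p, w2
Accessibility: w0Rw0, w0Rw1, w0Rw2, w1Rw1, w2Rw2
The negation has an open branch (countermodel exists).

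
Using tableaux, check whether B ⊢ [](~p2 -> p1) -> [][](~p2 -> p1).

Tableau for the negation ~([](~p2 -> p1) -> [][](~p2 -> p1)):
1. ~([](~p2 -> p1) -> [][](~p2 -> p1)), u
2. [](~p2 -> p1), u   [~->-rule on 1]
3. ~[][](~p2 -> p1), u   [~->-rule on 1]
4. ~p2 -> p1, u   [[]-rule on 2 via uRu]
5. p1, u   [->-rule on 4 (branches; this branch)]
6. ~[](~p2 -> p1), v   [~[]-rule on 3: fresh world v, uRv]
7. ~p2 -> p1, v   [[]-rule on 2 via uRv]
8. p1, v   [->-rule on 7 (branches; this branch)]
9. ~(~p2 -> p1), w   [~[]-rule on 6: fresh world w, vRw]
10. ~p2, w   [~->-rule on 9]
11. ~p1, w   [~->-rule on 9]
Accessibility: uRu, uRv, vRu, vRv, vRw, wRv, wRw
The negation has an open branch (countermodel exists).

Not valid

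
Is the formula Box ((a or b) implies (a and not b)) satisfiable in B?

Satisfiable (open branch found)

1. Box ((a or b) implies (a and not b)), 0
2. (a or b) implies (a and not b), 0
3. a and not b, 0
4. a, 0
5. not b, 0
Accessibility: 0R0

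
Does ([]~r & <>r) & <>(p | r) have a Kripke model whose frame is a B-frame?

Unsatisfiable

1. ([]~r & <>r) & <>(p | r), 0
2. []~r & <>r, 0
3. <>(p | r), 0
4. []~r, 0
5. <>r, 0
6. ~r, 0
7. p | r, 1
8. ~r, 1
9. p, 1
10. r, 2
11. ~r, 2
Accessibility: 0R0, 0R1, 0R2, 1R0, 1R1, 2R0, 2R2
Branch closes: r and ~r both at 2.
(One branch shown.) All branches close.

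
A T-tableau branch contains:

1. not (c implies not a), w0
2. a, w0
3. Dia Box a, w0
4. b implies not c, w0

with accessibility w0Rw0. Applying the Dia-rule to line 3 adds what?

a fresh world w1 with w0Rw1, and Box a at w1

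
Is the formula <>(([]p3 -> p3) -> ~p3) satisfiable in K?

1. <>(([]p3 -> p3) -> ~p3), 0
2. ([]p3 -> p3) -> ~p3, 1   [<>-rule on 1: fresh world 1, 0R1]
3. ~p3, 1   [->-rule on 2 (branches; this branch)]
Accessibility: 0R1

Satisfiable (open branch found)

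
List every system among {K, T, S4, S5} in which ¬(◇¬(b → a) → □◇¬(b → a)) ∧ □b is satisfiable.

S5-tableau for the formula:
1. ¬(◇¬(b → a) → □◇¬(b → a)) ∧ □b, w0
2. ¬(◇¬(b → a) → □◇¬(b → a)), w0
3. □b, w0
4. ◇¬(b → a), w0
5. ¬□◇¬(b → a), w0
6. b, w0
7. ¬(b → a), w1
8. b, w1
9. ¬a, w1
10. ¬◇¬(b → a), w2
11. b, w2
12. b → a, w0
13. b → a, w1
14. b → a, w2
15. a, w0
16. a, w1
Accessibility: w0Rw0, w0Rw1, w0Rw2, w1Rw0, w1Rw1, w1Rw2, w2Rw0, w2Rw1, w2Rw2
Branch closes: a and ¬a both at w1.
Every branch closes (one shown): unsatisfiable in S5.
S4-tableau for the formula:
1. ¬(◇¬(b → a) → □◇¬(b → a)) ∧ □b, w0
2. ¬(◇¬(b → a) → □◇¬(b → a)), w0
3. □b, w0
4. ◇¬(b → a), w0
5. ¬□◇¬(b → a), w0
6. b, w0
7. ¬(b → a), w1
8. b, w1
9. ¬a, w1
10. ¬◇¬(b → a), w2
11. b, w2
12. b → a, w2
13. a, w2
Accessibility: w0Rw0, w0Rw1, w0Rw2, w1Rw1, w2Rw2
Complete open branch: satisfiable in S4, hence also in K, T (this S4-model is also a K-model and a T-model).

K, T, S4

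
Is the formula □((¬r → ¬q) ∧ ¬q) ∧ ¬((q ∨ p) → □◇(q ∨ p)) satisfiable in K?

1. □((¬r → ¬q) ∧ ¬q) ∧ ¬((q ∨ p) → □◇(q ∨ p)), u
2. □((¬r → ¬q) ∧ ¬q), u   [∧-rule on 1]
3. ¬((q ∨ p) → □◇(q ∨ p)), u   [∧-rule on 1]
4. q ∨ p, u   [¬→-rule on 3]
5. ¬□◇(q ∨ p), u   [¬→-rule on 3]
6. p, u   [∨-rule on 4 (branches; this branch)]
7. ¬◇(q ∨ p), v   [¬□-rule on 5: fresh world v, uRv]
8. (¬r → ¬q) ∧ ¬q, v   [□-rule on 2 via uRv]
9. ¬r → ¬q, v   [∧-rule on 8]
10. ¬q, v   [∧-rule on 8]
Accessibility: uRv

Satisfiable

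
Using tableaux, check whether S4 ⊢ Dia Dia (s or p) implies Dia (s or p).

Tableau for the negation not (Dia Dia (s or p) implies Dia (s or p)):
1. not (Dia Dia (s or p) implies Dia (s or p)), u
2. Dia Dia (s or p), u
3. not Dia (s or p), u
4. not (s or p), u
5. not s, u
6. not p, u
7. Dia (s or p), v
8. not (s or p), v
9. not s, v
10. not p, v
11. s or p, w
12. not (s or p), w
13. not s, w
14. not p, w
15. p, w
Accessibility: uRu, uRv, uRw, vRv, vRw, wRw
Branch closes: p and not p both at w.
Every branch of the negation's tableau closes; the branch above is one of them.

Valid in S4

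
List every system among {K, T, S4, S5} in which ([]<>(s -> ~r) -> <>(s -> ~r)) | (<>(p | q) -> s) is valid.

T, S4, S5

T-tableau for the negation ~(([]<>(s -> ~r) -> <>(s -> ~r)) | (<>(p | q) -> s)):
1. ~(([]<>(s -> ~r) -> <>(s -> ~r)) | (<>(p | q) -> s)), w0
2. ~([]<>(s -> ~r) -> <>(s -> ~r)), w0
3. ~(<>(p | q) -> s), w0
4. []<>(s -> ~r), w0
5. ~<>(s -> ~r), w0
6. <>(p | q), w0
7. ~s, w0
8. <>(s -> ~r), w0
9. ~(s -> ~r), w0
10. s, w0
11. r, w0
Accessibility: w0Rw0
Branch closes: s and ~s both at w0.
Every branch closes (one shown): valid in T, hence also in S4, S5 (every theorem of T is a theorem of S4 and S5).
K-tableau for the negation ~(([]<>(s -> ~r) -> <>(s -> ~r)) | (<>(p | q) -> s)):
1. ~(([]<>(s -> ~r) -> <>(s -> ~r)) | (<>(p | q) -> s)), w0
2. ~([]<>(s -> ~r) -> <>(s -> ~r)), w0
3. ~(<>(p | q) -> s), w0
4. []<>(s -> ~r), w0
5. ~<>(s -> ~r), w0
6. <>(p | q), w0
7. ~s, w0
8. p | q, w1
9. <>(s -> ~r), w1
10. ~(s -> ~r), w1
11. s, w1
12. r, w1
13. q, w1
14. s -> ~r, w2
15. ~r, w2
Accessibility: w0Rw1, w1Rw2
Complete open branch: countermodel on a K-frame, so not valid in K.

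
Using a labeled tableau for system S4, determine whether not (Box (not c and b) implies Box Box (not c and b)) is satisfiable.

1. not (Box (not c and b) implies Box Box (not c and b)), u
2. Box (not c and b), u
3. not Box Box (not c and b), u
4. not c and b, u
5. not c, u
6. b, u
7. not Box (not c and b), v
8. not c and b, v
9. not c, v
10. b, v
11. not (not c and b), w
12. not c and b, w
13. not c, w
14. b, w
15. not b, w
Accessibility: uRu, uRv, uRw, vRv, vRw, wRw
Branch closes: b and not b both at w.
Every branch closes; the branch above is one of them.

No, unsatisfiable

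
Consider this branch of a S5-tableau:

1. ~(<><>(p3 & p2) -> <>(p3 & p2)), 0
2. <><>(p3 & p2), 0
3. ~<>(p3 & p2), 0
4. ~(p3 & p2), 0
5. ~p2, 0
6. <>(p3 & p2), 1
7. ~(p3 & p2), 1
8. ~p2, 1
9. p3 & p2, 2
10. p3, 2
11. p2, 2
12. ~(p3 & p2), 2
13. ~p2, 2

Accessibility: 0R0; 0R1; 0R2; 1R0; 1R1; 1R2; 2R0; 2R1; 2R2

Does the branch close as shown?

Closed

Both p2 and ~p2 appear at 2.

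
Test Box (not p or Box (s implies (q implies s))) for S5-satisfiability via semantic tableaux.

1. Box (not p or Box (s implies (q implies s))), 0
2. not p or Box (s implies (q implies s)), 0
3. Box (s implies (q implies s)), 0
4. s implies (q implies s), 0
5. q implies s, 0
6. s, 0
Accessibility: 0R0

Yes, satisfiable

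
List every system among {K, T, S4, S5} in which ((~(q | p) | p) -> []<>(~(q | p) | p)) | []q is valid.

S5-tableau for the negation ~(((~(q | p) | p) -> []<>(~(q | p) | p)) | []q):
1. ~(((~(q | p) | p) -> []<>(~(q | p) | p)) | []q), u
2. ~((~(q | p) | p) -> []<>(~(q | p) | p)), u   [~|-rule on 1]
3. ~[]q, u   [~|-rule on 1]
4. ~(q | p) | p, u   [~->-rule on 2]
5. ~[]<>(~(q | p) | p), u   [~->-rule on 2]
6. ~(q | p), u   [|-rule on 4 (branches; this branch)]
7. ~q, u   [~|-rule on 6]
8. ~p, u   [~|-rule on 6]
9. ~q, v   [~[]-rule on 3: fresh world v, uRv]
10. ~<>(~(q | p) | p), w   [~[]-rule on 5: fresh world w, uRw]
11. ~(~(q | p) | p), u   [~<>-rule on 10 via wRu]
12. q | p, u   [~|-rule on 11]
13. ~(~(q | p) | p), v   [~<>-rule on 10 via wRv]
14. q | p, v   [~|-rule on 13]
15. ~p, v   [~|-rule on 13]
16. ~(~(q | p) | p), w   [~<>-rule on 10 via wRw]
17. q | p, w   [~|-rule on 16]
18. ~p, w   [~|-rule on 16]
19. p, u   [|-rule on 12 (branches; this branch)]
Accessibility: uRu, uRv, uRw, vRu, vRv, vRw, wRu, wRv, wRw
Branch closes: p and ~p both at u.
Every branch closes (one shown): valid in S5.
S4-tableau for the negation ~(((~(q | p) | p) -> []<>(~(q | p) | p)) | []q):
1. ~(((~(q | p) | p) -> []<>(~(q | p) | p)) | []q), u
2. ~((~(q | p) | p) -> []<>(~(q | p) | p)), u   [~|-rule on 1]
3. ~[]q, u   [~|-rule on 1]
4. ~(q | p) | p, u   [~->-rule on 2]
5. ~[]<>(~(q | p) | p), u   [~->-rule on 2]
6. p, u   [|-rule on 4 (branches; this branch)]
7. ~q, v   [~[]-rule on 3: fresh world v, uRv]
8. ~<>(~(q | p) | p), w   [~[]-rule on 5: fresh world w, uRw]
9. ~(~(q | p) | p), w   [~<>-rule on 8 via wRw]
10. q | p, w   [~|-rule on 9]
11. ~p, w   [~|-rule on 9]
12. q, w   [|-rule on 10 (branches; this branch)]
Accessibility: uRu, uRv, uRw, vRv, wRw
Complete open branch: countermodel on an S4-frame, so not valid in S4, nor in K, T (the same frame is also a K-frame and a T-frame).

S5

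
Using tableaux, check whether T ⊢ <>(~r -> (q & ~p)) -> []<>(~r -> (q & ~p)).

Tableau for the negation ~(<>(~r -> (q & ~p)) -> []<>(~r -> (q & ~p))):
1. ~(<>(~r -> (q & ~p)) -> []<>(~r -> (q & ~p))), 0
2. <>(~r -> (q & ~p)), 0
3. ~[]<>(~r -> (q & ~p)), 0
4. ~r -> (q & ~p), 1
5. q & ~p, 1
6. q, 1
7. ~p, 1
8. ~<>(~r -> (q & ~p)), 2
9. ~(~r -> (q & ~p)), 2
10. ~r, 2
11. ~(q & ~p), 2
12. p, 2
Accessibility: 0R0, 0R1, 0R2, 1R1, 2R2
The negation has an open branch (countermodel exists).

Not valid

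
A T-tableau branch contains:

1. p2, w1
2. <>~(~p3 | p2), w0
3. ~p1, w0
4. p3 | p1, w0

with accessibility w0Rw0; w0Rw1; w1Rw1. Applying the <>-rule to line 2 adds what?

a fresh world w2 with w0Rw2, and ~(~p3 | p2) at w2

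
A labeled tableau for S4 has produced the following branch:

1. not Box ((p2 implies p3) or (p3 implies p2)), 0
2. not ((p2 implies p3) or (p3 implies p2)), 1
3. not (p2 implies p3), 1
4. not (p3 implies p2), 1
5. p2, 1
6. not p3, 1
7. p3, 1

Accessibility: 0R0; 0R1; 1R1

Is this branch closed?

Yes, closed

Both p3 and not p3 appear at 1.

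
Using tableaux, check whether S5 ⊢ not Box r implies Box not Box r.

Valid

Tableau for the negation not (not Box r implies Box not Box r):
1. not (not Box r implies Box not Box r), w0
2. not Box r, w0
3. not Box not Box r, w0
4. not r, w1
5. Box r, w2
6. r, w0
7. r, w1
Accessibility: w0Rw0, w0Rw1, w0Rw2, w1Rw0, w1Rw1, w1Rw2, w2Rw0, w2Rw1, w2Rw2
Branch closes: r and not r both at w1.
All branches of the negation close; one closing branch shown above.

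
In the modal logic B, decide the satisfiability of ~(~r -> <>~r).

Unsatisfiable (every branch closes)

1. ~(~r -> <>~r), u
2. ~r, u   [~->-rule on 1]
3. ~<>~r, u   [~->-rule on 1]
4. r, u   [~<>-rule on 3 via uRu]
Accessibility: uRu
Branch closes: r and ~r both at u.
All branches of the tableau close; one closing branch shown above.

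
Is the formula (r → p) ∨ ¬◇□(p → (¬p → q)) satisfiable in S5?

1. (r → p) ∨ ¬◇□(p → (¬p → q)), w0
2. r → p, w0   [∨-rule on 1 (branches; this branch)]
3. p, w0   [→-rule on 2 (branches; this branch)]
Accessibility: w0Rw0

Satisfiable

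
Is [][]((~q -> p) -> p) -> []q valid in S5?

Tableau for the negation ~([][]((~q -> p) -> p) -> []q):
1. ~([][]((~q -> p) -> p) -> []q), w0
2. [][]((~q -> p) -> p), w0   [~->-rule on 1]
3. ~[]q, w0   [~->-rule on 1]
4. []((~q -> p) -> p), w0   [[]-rule on 2 via w0Rw0]
5. (~q -> p) -> p, w0   [[]-rule on 4 via w0Rw0]
6. p, w0   [->-rule on 5 (branches; this branch)]
7. ~q, w1   [~[]-rule on 3: fresh world w1, w0Rw1]
8. []((~q -> p) -> p), w1   [[]-rule on 2 via w0Rw1]
9. (~q -> p) -> p, w1   [[]-rule on 4 via w0Rw1]
10. p, w1   [->-rule on 9 (branches; this branch)]
Accessibility: w0Rw0, w0Rw1, w1Rw0, w1Rw1
The negation has an open branch (countermodel exists).

Invalid (countermodel exists)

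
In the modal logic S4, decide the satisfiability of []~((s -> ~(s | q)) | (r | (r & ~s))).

Satisfiable (open branch found)

1. []~((s -> ~(s | q)) | (r | (r & ~s))), u
2. ~((s -> ~(s | q)) | (r | (r & ~s))), u
3. ~(s -> ~(s | q)), u
4. ~(r | (r & ~s)), u
5. s, u
6. s | q, u
7. ~r, u
8. ~(r & ~s), u
9. q, u
Accessibility: uRu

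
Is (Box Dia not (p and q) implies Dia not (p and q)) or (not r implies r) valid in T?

Valid

Tableau for the negation not ((Box Dia not (p and q) implies Dia not (p and q)) or (not r implies r)):
1. not ((Box Dia not (p and q) implies Dia not (p and q)) or (not r implies r)), 0
2. not (Box Dia not (p and q) implies Dia not (p and q)), 0   [neg-or-rule on 1]
3. not (not r implies r), 0   [neg-or-rule on 1]
4. Box Dia not (p and q), 0   [neg-implies-rule on 2]
5. not Dia not (p and q), 0   [neg-implies-rule on 2]
6. not r, 0   [neg-implies-rule on 3]
7. Dia not (p and q), 0   [Box-rule on 4 via 0R0]
8. p and q, 0   [neg-Dia-rule on 5 via 0R0]
9. p, 0   [and-rule on 8]
10. q, 0   [and-rule on 8]
11. not (p and q), 1   [Dia-rule on 7: fresh world 1, 0R1]
12. Dia not (p and q), 1   [Box-rule on 4 via 0R1]
13. p and q, 1   [neg-Dia-rule on 5 via 0R1]
14. p, 1   [and-rule on 13]
15. q, 1   [and-rule on 13]
16. not q, 1   [neg-and-rule on 11 (branches; this branch)]
Accessibility: 0R0, 0R1, 1R1
Branch closes: q and not q both at 1.
Every branch of the negation's tableau closes; the branch above is one of them.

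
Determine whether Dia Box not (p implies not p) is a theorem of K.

Tableau for the negation not Dia Box not (p implies not p):
1. not Dia Box not (p implies not p), 0
The negation has an open branch (countermodel exists).

Not valid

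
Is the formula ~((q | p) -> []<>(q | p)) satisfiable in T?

1. ~((q | p) -> []<>(q | p)), w0
2. q | p, w0
3. ~[]<>(q | p), w0
4. p, w0
5. ~<>(q | p), w1
6. ~(q | p), w1
7. ~q, w1
8. ~p, w1
Accessibility: w0Rw0, w0Rw1, w1Rw1

Yes, satisfiable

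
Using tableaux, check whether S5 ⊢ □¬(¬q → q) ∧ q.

Not valid

Tableau for the negation ¬(□¬(¬q → q) ∧ q):
1. ¬(□¬(¬q → q) ∧ q), w0
2. ¬q, w0   [¬∧-rule on 1 (branches; this branch)]
Accessibility: w0Rw0
The negation has an open branch (countermodel exists).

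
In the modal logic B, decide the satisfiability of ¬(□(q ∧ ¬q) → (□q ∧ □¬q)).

1. ¬(□(q ∧ ¬q) → (□q ∧ □¬q)), 0
2. □(q ∧ ¬q), 0
3. ¬(□q ∧ □¬q), 0
4. q ∧ ¬q, 0
5. q, 0
6. ¬q, 0
Accessibility: 0R0
Branch closes: q and ¬q both at 0.
Every branch closes; the branch above is one of them.

Unsatisfiable (every branch closes)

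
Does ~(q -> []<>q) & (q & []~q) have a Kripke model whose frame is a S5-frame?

1. ~(q -> []<>q) & (q & []~q), w0
2. ~(q -> []<>q), w0   [&-rule on 1]
3. q & []~q, w0   [&-rule on 1]
4. q, w0   [~->-rule on 2]
5. ~[]<>q, w0   [~->-rule on 2]
6. []~q, w0   [&-rule on 3]
7. ~q, w0   [[]-rule on 6 via w0Rw0]
Accessibility: w0Rw0
Branch closes: q and ~q both at w0.
Every branch closes; the branch above is one of them.

Unsatisfiable (every branch closes)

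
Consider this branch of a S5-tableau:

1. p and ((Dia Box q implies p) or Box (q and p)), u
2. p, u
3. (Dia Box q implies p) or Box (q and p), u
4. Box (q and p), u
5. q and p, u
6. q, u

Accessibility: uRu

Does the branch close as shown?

Open

No world carries both an atom and its negation.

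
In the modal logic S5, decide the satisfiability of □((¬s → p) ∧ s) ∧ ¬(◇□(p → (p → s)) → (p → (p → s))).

1. □((¬s → p) ∧ s) ∧ ¬(◇□(p → (p → s)) → (p → (p → s))), w0
2. □((¬s → p) ∧ s), w0
3. ¬(◇□(p → (p → s)) → (p → (p → s))), w0
4. ◇□(p → (p → s)), w0
5. ¬(p → (p → s)), w0
6. p, w0
7. ¬(p → s), w0
8. ¬s, w0
9. (¬s → p) ∧ s, w0
10. ¬s → p, w0
11. s, w0
Accessibility: w0Rw0
Branch closes: s and ¬s both at w0.
Every branch closes; the branch above is one of them.

No, unsatisfiable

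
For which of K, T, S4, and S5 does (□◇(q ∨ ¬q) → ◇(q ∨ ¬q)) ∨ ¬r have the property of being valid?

T, S4, S5

K-tableau for the negation ¬((□◇(q ∨ ¬q) → ◇(q ∨ ¬q)) ∨ ¬r):
1. ¬((□◇(q ∨ ¬q) → ◇(q ∨ ¬q)) ∨ ¬r), 0
2. ¬(□◇(q ∨ ¬q) → ◇(q ∨ ¬q)), 0   [¬∨-rule on 1]
3. r, 0   [¬∨-rule on 1]
4. □◇(q ∨ ¬q), 0   [¬→-rule on 2]
5. ¬◇(q ∨ ¬q), 0   [¬→-rule on 2]
Complete open branch: countermodel on a K-frame, so not valid in K.
T-tableau for the negation ¬((□◇(q ∨ ¬q) → ◇(q ∨ ¬q)) ∨ ¬r):
1. ¬((□◇(q ∨ ¬q) → ◇(q ∨ ¬q)) ∨ ¬r), 0
2. ¬(□◇(q ∨ ¬q) → ◇(q ∨ ¬q)), 0   [¬∨-rule on 1]
3. r, 0   [¬∨-rule on 1]
4. □◇(q ∨ ¬q), 0   [¬→-rule on 2]
5. ¬◇(q ∨ ¬q), 0   [¬→-rule on 2]
6. ◇(q ∨ ¬q), 0   [□-rule on 4 via 0R0]
7. ¬(q ∨ ¬q), 0   [¬◇-rule on 5 via 0R0]
8. ¬q, 0   [¬∨-rule on 7]
9. q, 0   [¬∨-rule on 7]
Accessibility: 0R0
Branch closes: q and ¬q both at 0.
Every branch closes (one shown): valid in T, hence also in S4, S5 (every theorem of T is a theorem of S4 and S5).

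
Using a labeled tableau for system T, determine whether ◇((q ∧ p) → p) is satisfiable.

Yes, satisfiable

1. ◇((q ∧ p) → p), w0
2. (q ∧ p) → p, w1
3. p, w1
Accessibility: w0Rw0, w0Rw1, w1Rw1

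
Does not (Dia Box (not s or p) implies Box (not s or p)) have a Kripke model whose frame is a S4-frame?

1. not (Dia Box (not s or p) implies Box (not s or p)), w0
2. Dia Box (not s or p), w0
3. not Box (not s or p), w0
4. Box (not s or p), w1
5. not s or p, w1
6. p, w1
7. not (not s or p), w2
8. s, w2
9. not p, w2
Accessibility: w0Rw0, w0Rw1, w0Rw2, w1Rw1, w2Rw2

Satisfiable (open branch found)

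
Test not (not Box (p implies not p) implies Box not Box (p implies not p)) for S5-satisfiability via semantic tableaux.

1. not (not Box (p implies not p) implies Box not Box (p implies not p)), u
2. not Box (p implies not p), u   [neg-implies-rule on 1]
3. not Box not Box (p implies not p), u   [neg-implies-rule on 1]
4. not (p implies not p), v   [neg-Box-rule on 2: fresh world v, uRv]
5. p, v   [neg-implies-rule on 4]
6. Box (p implies not p), w   [neg-Box-rule on 3: fresh world w, uRw]
7. p implies not p, u   [Box-rule on 6 via wRu]
8. p implies not p, v   [Box-rule on 6 via wRv]
9. p implies not p, w   [Box-rule on 6 via wRw]
10. not p, u   [implies-rule on 7 (branches; this branch)]
11. not p, v   [implies-rule on 8 (branches; this branch)]
Accessibility: uRu, uRv, uRw, vRu, vRv, vRw, wRu, wRv, wRw
Branch closes: p and not p both at v.
All branches of the tableau close; one closing branch shown above.

Unsatisfiable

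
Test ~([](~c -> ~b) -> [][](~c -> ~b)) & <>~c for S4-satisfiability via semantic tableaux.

No, unsatisfiable

1. ~([](~c -> ~b) -> [][](~c -> ~b)) & <>~c, u
2. ~([](~c -> ~b) -> [][](~c -> ~b)), u   [&-rule on 1]
3. <>~c, u   [&-rule on 1]
4. [](~c -> ~b), u   [~->-rule on 2]
5. ~[][](~c -> ~b), u   [~->-rule on 2]
6. ~c -> ~b, u   [[]-rule on 4 via uRu]
7. ~b, u   [->-rule on 6 (branches; this branch)]
8. ~c, v   [<>-rule on 3: fresh world v, uRv]
9. ~c -> ~b, v   [[]-rule on 4 via uRv]
10. ~b, v   [->-rule on 9 (branches; this branch)]
11. ~[](~c -> ~b), w   [~[]-rule on 5: fresh world w, uRw]
12. ~c -> ~b, w   [[]-rule on 4 via uRw]
13. ~b, w   [->-rule on 12 (branches; this branch)]
14. ~(~c -> ~b), x   [~[]-rule on 11: fresh world x, wRx]
15. ~c, x   [~->-rule on 14]
16. b, x   [~->-rule on 14]
17. ~c -> ~b, x   [[]-rule on 4 via uRx]
18. ~b, x   [->-rule on 17 (branches; this branch)]
Accessibility: uRu, uRv, uRw, uRx, vRv, wRw, wRx, xRx
Branch closes: b and ~b both at x.
(One branch shown.) All branches close.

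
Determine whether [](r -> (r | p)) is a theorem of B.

Tableau for the negation ~[](r -> (r | p)):
1. ~[](r -> (r | p)), u
2. ~(r -> (r | p)), v
3. r, v
4. ~(r | p), v
5. ~r, v
6. ~p, v
Accessibility: uRu, uRv, vRu, vRv
Branch closes: r and ~r both at v.
Every branch of the negation's tableau closes; the branch above is one of them.

Yes, valid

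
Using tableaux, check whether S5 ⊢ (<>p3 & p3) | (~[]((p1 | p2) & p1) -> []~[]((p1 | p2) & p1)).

Tableau for the negation ~((<>p3 & p3) | (~[]((p1 | p2) & p1) -> []~[]((p1 | p2) & p1))):
1. ~((<>p3 & p3) | (~[]((p1 | p2) & p1) -> []~[]((p1 | p2) & p1))), u
2. ~(<>p3 & p3), u
3. ~(~[]((p1 | p2) & p1) -> []~[]((p1 | p2) & p1)), u
4. ~[]((p1 | p2) & p1), u
5. ~[]~[]((p1 | p2) & p1), u
6. ~<>p3, u
7. ~p3, u
8. ~((p1 | p2) & p1), v
9. ~p3, v
10. ~(p1 | p2), v
11. ~p1, v
12. ~p2, v
13. []((p1 | p2) & p1), w
14. ~p3, w
15. (p1 | p2) & p1, u
16. p1 | p2, u
17. p1, u
18. (p1 | p2) & p1, v
19. p1 | p2, v
20. p1, v
Accessibility: uRu, uRv, uRw, vRu, vRv, vRw, wRu, wRv, wRw
Branch closes: p1 and ~p1 both at v.
Every branch of the negation's tableau closes; the branch above is one of them.

Valid in S5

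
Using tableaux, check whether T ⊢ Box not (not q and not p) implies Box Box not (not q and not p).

Not valid

Tableau for the negation not (Box not (not q and not p) implies Box Box not (not q and not p)):
1. not (Box not (not q and not p) implies Box Box not (not q and not p)), 0
2. Box not (not q and not p), 0
3. not Box Box not (not q and not p), 0
4. not (not q and not p), 0
5. p, 0
6. not Box not (not q and not p), 1
7. not (not q and not p), 1
8. p, 1
9. not q and not p, 2
10. not q, 2
11. not p, 2
Accessibility: 0R0, 0R1, 1R1, 1R2, 2R2
The negation has an open branch (countermodel exists).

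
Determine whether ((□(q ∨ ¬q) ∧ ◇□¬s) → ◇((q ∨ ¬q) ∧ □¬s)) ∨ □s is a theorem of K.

Tableau for the negation ¬(((□(q ∨ ¬q) ∧ ◇□¬s) → ◇((q ∨ ¬q) ∧ □¬s)) ∨ □s):
1. ¬(((□(q ∨ ¬q) ∧ ◇□¬s) → ◇((q ∨ ¬q) ∧ □¬s)) ∨ □s), w0
2. ¬((□(q ∨ ¬q) ∧ ◇□¬s) → ◇((q ∨ ¬q) ∧ □¬s)), w0   [¬∨-rule on 1]
3. ¬□s, w0   [¬∨-rule on 1]
4. □(q ∨ ¬q) ∧ ◇□¬s, w0   [¬→-rule on 2]
5. ¬◇((q ∨ ¬q) ∧ □¬s), w0   [¬→-rule on 2]
6. □(q ∨ ¬q), w0   [∧-rule on 4]
7. ◇□¬s, w0   [∧-rule on 4]
8. ¬s, w1   [¬□-rule on 3: fresh world w1, w0Rw1]
9. ¬((q ∨ ¬q) ∧ □¬s), w1   [¬◇-rule on 5 via w0Rw1]
10. q ∨ ¬q, w1   [□-rule on 6 via w0Rw1]
11. ¬□¬s, w1   [¬∧-rule on 9 (branches; this branch)]
12. ¬q, w1   [∨-rule on 10 (branches; this branch)]
13. □¬s, w2   [◇-rule on 7: fresh world w2, w0Rw2]
14. ¬((q ∨ ¬q) ∧ □¬s), w2   [¬◇-rule on 5 via w0Rw2]
15. q ∨ ¬q, w2   [□-rule on 6 via w0Rw2]
16. ¬□¬s, w2   [¬∧-rule on 14 (branches; this branch)]
17. ¬q, w2   [∨-rule on 15 (branches; this branch)]
18. s, w3   [¬□-rule on 11: fresh world w3, w1Rw3]
19. s, w4   [¬□-rule on 16: fresh world w4, w2Rw4]
20. ¬s, w4   [□-rule on 13 via w2Rw4]
Accessibility: w0Rw1, w0Rw2, w1Rw3, w2Rw4
Branch closes: s and ¬s both at w4.
All branches of the negation close; one closing branch shown above.

Valid in K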